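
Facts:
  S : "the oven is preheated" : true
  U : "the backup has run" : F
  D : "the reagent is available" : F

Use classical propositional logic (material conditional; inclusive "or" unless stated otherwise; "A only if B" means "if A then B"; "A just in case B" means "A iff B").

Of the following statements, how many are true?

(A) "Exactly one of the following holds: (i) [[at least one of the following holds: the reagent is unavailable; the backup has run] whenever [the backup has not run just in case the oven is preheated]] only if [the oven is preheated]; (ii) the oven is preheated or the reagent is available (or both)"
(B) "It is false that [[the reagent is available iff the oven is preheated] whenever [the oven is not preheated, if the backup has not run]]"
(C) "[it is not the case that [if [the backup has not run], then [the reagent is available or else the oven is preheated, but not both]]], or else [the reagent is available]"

0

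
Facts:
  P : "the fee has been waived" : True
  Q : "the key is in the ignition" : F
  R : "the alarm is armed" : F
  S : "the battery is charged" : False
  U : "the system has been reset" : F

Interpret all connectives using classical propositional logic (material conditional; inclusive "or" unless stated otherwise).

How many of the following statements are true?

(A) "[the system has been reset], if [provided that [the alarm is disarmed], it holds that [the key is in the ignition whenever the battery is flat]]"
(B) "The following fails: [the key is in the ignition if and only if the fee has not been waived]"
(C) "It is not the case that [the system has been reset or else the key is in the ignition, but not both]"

2

(A): Parsed as (¬R → (¬S → Q)) → U

¬R = ¬F = T
¬S = ¬F = T
¬S → Q = T → F = F
¬R → (¬S → Q) = T → F = F
(¬R → (¬S → Q)) → U = F → F = T
So (A) is true.

(B): Formalization: ¬(Q ↔ ¬P)

¬P = ¬T = F
Q ↔ ¬P = F ↔ F = T
¬(Q ↔ ¬P) = ¬T = F
Thus (B) is false.

(C): In symbols: ¬(U ⊕ Q)

U ⊕ Q = F ⊕ F = F
¬(U ⊕ Q) = ¬F = T
Thus (C) is true.

2 of the 3 statements are true ((A), (C)).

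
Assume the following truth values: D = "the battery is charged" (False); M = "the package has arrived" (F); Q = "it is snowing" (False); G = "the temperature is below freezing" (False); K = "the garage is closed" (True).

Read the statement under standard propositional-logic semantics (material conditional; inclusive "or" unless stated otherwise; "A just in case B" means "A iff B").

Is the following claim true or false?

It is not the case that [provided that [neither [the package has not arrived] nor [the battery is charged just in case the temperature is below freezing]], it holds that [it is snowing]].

Formalization: ~((~M nor (D <-> G)) -> Q)

~M = ~F = T
D <-> G = F <-> F = T
~M nor (D <-> G) = T nor T = F
(~M nor (D <-> G)) -> Q = F -> F = T
~((~M nor (D <-> G)) -> Q) = ~T = F

False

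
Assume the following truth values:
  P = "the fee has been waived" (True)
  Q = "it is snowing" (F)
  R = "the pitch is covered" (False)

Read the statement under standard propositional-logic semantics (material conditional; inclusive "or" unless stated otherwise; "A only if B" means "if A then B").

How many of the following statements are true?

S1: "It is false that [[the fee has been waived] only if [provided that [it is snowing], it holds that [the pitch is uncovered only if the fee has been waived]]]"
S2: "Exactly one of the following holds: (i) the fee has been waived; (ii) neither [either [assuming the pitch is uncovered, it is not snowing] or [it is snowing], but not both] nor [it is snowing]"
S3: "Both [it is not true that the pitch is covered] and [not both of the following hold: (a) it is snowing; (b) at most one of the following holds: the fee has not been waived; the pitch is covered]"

S1: Parsed as ¬(P → (Q → (¬R → P)))

¬R = ¬F = T
¬R → P = T → T = T
Q → (¬R → P) = F → T = T
P → (Q → (¬R → P)) = T → T = T
¬(P → (Q → (¬R → P))) = ¬T = F
Hence S1 is false.

S2: Formalization: P ⊕ (((¬R → ¬Q) ⊕ Q) ↓ Q)

¬R = ¬F = T
¬Q = ¬F = T
¬R → ¬Q = T → T = T
(¬R → ¬Q) ⊕ Q = T ⊕ F = T
((¬R → ¬Q) ⊕ Q) ↓ Q = T ↓ F = F
P ⊕ (((¬R → ¬Q) ⊕ Q) ↓ Q) = T ⊕ F = T
So S2 is true.

S3: This is ¬R ∧ (Q ↑ (¬P ↑ R)).

¬R = ¬F = T
¬P = ¬T = F
¬P ↑ R = F ↑ F = T
Q ↑ (¬P ↑ R) = F ↑ T = T
¬R ∧ (Q ↑ (¬P ↑ R)) = T ∧ T = T
So S3 is true.

True statements: 2.

2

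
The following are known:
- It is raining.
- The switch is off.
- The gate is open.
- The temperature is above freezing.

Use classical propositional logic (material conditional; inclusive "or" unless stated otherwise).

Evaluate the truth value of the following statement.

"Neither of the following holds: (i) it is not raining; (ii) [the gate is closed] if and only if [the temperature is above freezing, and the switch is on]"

false

Let P = "it is raining" (T), Q = "the gate is open" (T), N = "the temperature is below freezing" (F), D = "the switch is on" (F).
Parsed as ¬P ↓ (¬Q ↔ (¬N ∧ D))

¬P = ¬T = F
¬Q = ¬T = F
¬N = ¬F = T
¬N ∧ D = T ∧ F = F
¬Q ↔ (¬N ∧ D) = F ↔ F = T
¬P ↓ (¬Q ↔ (¬N ∧ D)) = F ↓ T = F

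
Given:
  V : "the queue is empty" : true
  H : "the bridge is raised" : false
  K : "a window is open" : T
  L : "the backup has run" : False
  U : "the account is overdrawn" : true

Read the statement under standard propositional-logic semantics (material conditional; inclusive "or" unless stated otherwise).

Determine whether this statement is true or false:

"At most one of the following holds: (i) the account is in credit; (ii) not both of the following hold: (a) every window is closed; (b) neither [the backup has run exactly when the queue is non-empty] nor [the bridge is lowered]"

true

Formalization: ¬U ↑ (¬K ↑ ((L ↔ ¬V) ↓ ¬H))

¬U = ¬T = F
¬K = ¬T = F
¬V = ¬T = F
L ↔ ¬V = F ↔ F = T
¬H = ¬F = T
(L ↔ ¬V) ↓ ¬H = T ↓ T = F
¬K ↑ ((L ↔ ¬V) ↓ ¬H) = F ↑ F = T
¬U ↑ (¬K ↑ ((L ↔ ¬V) ↓ ¬H)) = F ↑ T = T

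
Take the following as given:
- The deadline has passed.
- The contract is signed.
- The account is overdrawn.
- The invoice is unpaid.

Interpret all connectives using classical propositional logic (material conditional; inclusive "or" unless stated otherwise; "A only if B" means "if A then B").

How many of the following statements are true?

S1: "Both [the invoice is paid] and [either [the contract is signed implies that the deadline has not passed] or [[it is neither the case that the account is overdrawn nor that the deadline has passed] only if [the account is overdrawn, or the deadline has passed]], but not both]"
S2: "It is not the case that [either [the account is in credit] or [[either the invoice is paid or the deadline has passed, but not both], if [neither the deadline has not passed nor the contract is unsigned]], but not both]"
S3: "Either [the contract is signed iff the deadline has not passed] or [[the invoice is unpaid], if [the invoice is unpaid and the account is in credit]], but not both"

Let K = "the invoice is paid" (F), L = "the contract is signed" (T), N = "the deadline has passed" (T), W = "the account is overdrawn" (T).

S1: In symbols: K ∧ ((L → ¬N) ⊕ ((W ↓ N) → (W ∨ N)))

¬N = ¬T = F
L → ¬N = T → F = F
W ↓ N = T ↓ T = F
W ∨ N = T ∨ T = T
(W ↓ N) → (W ∨ N) = F → T = T
(L → ¬N) ⊕ ((W ↓ N) → (W ∨ N)) = F ⊕ T = T
K ∧ ((L → ¬N) ⊕ ((W ↓ N) → (W ∨ N))) = F ∧ T = F
Hence S1 is false.

S2: This is ¬(¬W ⊕ ((¬N ↓ ¬L) → (K ⊕ N))).

¬W = ¬T = F
¬N = ¬T = F
¬L = ¬T = F
¬N ↓ ¬L = F ↓ F = T
K ⊕ N = F ⊕ T = T
(¬N ↓ ¬L) → (K ⊕ N) = T → T = T
¬W ⊕ ((¬N ↓ ¬L) → (K ⊕ N)) = F ⊕ T = T
¬(¬W ⊕ ((¬N ↓ ¬L) → (K ⊕ N))) = ¬T = F
Hence S2 is false.

S3: In symbols: (L ↔ ¬N) ⊕ ((¬K ∧ ¬W) → ¬K)

¬N = ¬T = F
L ↔ ¬N = T ↔ F = F
¬K = ¬F = T
¬W = ¬T = F
¬K ∧ ¬W = T ∧ F = F
¬K = ¬F = T
(¬K ∧ ¬W) → ¬K = F → T = T
(L ↔ ¬N) ⊕ ((¬K ∧ ¬W) → ¬K) = F ⊕ T = T
Hence S3 is true.

True statements: 1 (S3).

1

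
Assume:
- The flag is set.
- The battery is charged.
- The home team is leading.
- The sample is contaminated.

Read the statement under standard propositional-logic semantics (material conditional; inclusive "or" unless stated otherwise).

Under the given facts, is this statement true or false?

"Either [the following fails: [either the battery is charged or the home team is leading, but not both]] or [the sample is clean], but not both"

The statement is true.

Let Q = "the battery is charged" (T), R = "the home team is leading" (T), S = "the sample is contaminated" (T).
This is ~(Q xor R) xor ~S.

Q xor R = T xor T = F
~(Q xor R) = ~F = T
~S = ~T = F
~(Q xor R) xor ~S = T xor F = T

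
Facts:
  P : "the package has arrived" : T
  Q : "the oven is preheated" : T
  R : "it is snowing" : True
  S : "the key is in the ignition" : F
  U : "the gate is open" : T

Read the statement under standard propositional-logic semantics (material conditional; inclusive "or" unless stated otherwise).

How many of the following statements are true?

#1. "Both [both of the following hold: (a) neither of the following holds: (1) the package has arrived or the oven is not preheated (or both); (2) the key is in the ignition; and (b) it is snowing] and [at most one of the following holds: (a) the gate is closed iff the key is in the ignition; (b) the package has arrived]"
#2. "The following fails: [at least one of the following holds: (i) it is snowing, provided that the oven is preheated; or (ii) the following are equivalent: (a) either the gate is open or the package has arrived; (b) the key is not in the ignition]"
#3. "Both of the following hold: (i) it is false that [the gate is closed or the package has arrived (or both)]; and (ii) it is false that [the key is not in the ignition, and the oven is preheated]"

0

#1: This is (((P | ~Q) nor S) & R) & ((~U <-> S) nand P).

~Q = ~T = F
P | ~Q = T | F = T
(P | ~Q) nor S = T nor F = F
((P | ~Q) nor S) & R = F & T = F
~U = ~T = F
~U <-> S = F <-> F = T
(~U <-> S) nand P = T nand T = F
(((P | ~Q) nor S) & R) & ((~U <-> S) nand P) = F & F = F
So #1 is false.

#2: Formalization: ~((Q -> R) | ((U | P) <-> ~S))

Q -> R = T -> T = T
U | P = T | T = T
~S = ~F = T
(U | P) <-> ~S = T <-> T = T
(Q -> R) | ((U | P) <-> ~S) = T | T = T
~((Q -> R) | ((U | P) <-> ~S)) = ~T = F
So #2 is false.

#3: Parsed as ~(~U | P) & ~(~S & Q)

~U = ~T = F
~U | P = F | T = T
~(~U | P) = ~T = F
~S = ~F = T
~S & Q = T & T = T
~(~S & Q) = ~T = F
~(~U | P) & ~(~S & Q) = F & F = F
Thus #3 is false.

Count: 0.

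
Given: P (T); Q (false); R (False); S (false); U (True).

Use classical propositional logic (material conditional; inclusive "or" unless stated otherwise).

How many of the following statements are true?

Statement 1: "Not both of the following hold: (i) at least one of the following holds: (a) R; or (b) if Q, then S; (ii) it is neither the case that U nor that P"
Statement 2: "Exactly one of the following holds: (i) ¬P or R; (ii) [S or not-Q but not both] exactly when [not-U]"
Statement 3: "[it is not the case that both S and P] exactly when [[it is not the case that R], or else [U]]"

2

Statement 1: Parsed as (R ∨ (Q → S)) ↑ (U ↓ P)

Q → S = F → F = T
R ∨ (Q → S) = F ∨ T = T
U ↓ P = T ↓ T = F
(R ∨ (Q → S)) ↑ (U ↓ P) = T ↑ F = T
Thus Statement 1 is true.

Statement 2: This is (¬P ∨ R) ⊕ ((S ⊕ ¬Q) ↔ ¬U).

¬P = ¬T = F
¬P ∨ R = F ∨ F = F
¬Q = ¬F = T
S ⊕ ¬Q = F ⊕ T = T
¬U = ¬T = F
(S ⊕ ¬Q) ↔ ¬U = T ↔ F = F
(¬P ∨ R) ⊕ ((S ⊕ ¬Q) ↔ ¬U) = F ⊕ F = F
So Statement 2 is false.

Statement 3: In symbols: (S ↑ P) ↔ (¬R ∨ U)

S ↑ P = F ↑ T = T
¬R = ¬F = T
¬R ∨ U = T ∨ T = T
(S ↑ P) ↔ (¬R ∨ U) = T ↔ T = T
So Statement 3 is true.

2 of the 3 statements are true (Statement 1, Statement 3).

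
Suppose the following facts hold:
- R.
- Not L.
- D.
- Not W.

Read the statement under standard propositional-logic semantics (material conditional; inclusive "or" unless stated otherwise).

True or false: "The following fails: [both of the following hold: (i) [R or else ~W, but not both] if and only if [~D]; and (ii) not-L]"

This is ¬(((R ⊕ ¬W) ↔ ¬D) ∧ ¬L).

¬W = ¬F = T
R ⊕ ¬W = T ⊕ T = F
¬D = ¬T = F
(R ⊕ ¬W) ↔ ¬D = F ↔ F = T
¬L = ¬F = T
((R ⊕ ¬W) ↔ ¬D) ∧ ¬L = T ∧ T = T
¬(((R ⊕ ¬W) ↔ ¬D) ∧ ¬L) = ¬T = F

false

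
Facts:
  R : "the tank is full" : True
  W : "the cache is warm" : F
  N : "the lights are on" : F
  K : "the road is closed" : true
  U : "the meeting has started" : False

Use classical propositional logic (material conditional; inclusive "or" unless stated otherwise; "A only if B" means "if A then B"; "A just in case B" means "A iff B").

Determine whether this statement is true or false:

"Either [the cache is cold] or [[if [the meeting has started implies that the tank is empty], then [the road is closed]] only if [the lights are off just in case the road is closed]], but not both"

In symbols: ~W xor (((U -> ~R) -> K) -> (~N <-> K))

~W = ~F = T
~R = ~T = F
U -> ~R = F -> F = T
(U -> ~R) -> K = T -> T = T
~N = ~F = T
~N <-> K = T <-> T = T
((U -> ~R) -> K) -> (~N <-> K) = T -> T = T
~W xor (((U -> ~R) -> K) -> (~N <-> K)) = T xor T = F

false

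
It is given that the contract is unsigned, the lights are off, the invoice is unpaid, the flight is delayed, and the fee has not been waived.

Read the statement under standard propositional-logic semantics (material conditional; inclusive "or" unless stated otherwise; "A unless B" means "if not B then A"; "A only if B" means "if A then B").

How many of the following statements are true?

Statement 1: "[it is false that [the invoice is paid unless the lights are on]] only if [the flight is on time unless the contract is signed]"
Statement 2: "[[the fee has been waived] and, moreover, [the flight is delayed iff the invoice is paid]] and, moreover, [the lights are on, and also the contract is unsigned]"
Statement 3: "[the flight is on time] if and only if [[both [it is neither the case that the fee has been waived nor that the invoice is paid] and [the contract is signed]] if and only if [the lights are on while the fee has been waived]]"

0

Let M = "the invoice is paid" (F), S = "the lights are on" (F), Q = "the flight is delayed" (T), D = "the contract is signed" (F), V = "the fee has been waived" (F).

Statement 1: This is ¬(M ∨ S) → (¬Q ∨ D).

M ∨ S = F ∨ F = F
¬(M ∨ S) = ¬F = T
¬Q = ¬T = F
¬Q ∨ D = F ∨ F = F
¬(M ∨ S) → (¬Q ∨ D) = T → F = F
Thus Statement 1 is false.

Statement 2: This is (V ∧ (Q ↔ M)) ∧ (S ∧ ¬D).

Q ↔ M = T ↔ F = F
V ∧ (Q ↔ M) = F ∧ F = F
¬D = ¬F = T
S ∧ ¬D = F ∧ T = F
(V ∧ (Q ↔ M)) ∧ (S ∧ ¬D) = F ∧ F = F
Thus Statement 2 is false.

Statement 3: Formalization: ¬Q ↔ (((V ↓ M) ∧ D) ↔ (S ∧ V))

¬Q = ¬T = F
V ↓ M = F ↓ F = T
(V ↓ M) ∧ D = T ∧ F = F
S ∧ V = F ∧ F = F
((V ↓ M) ∧ D) ↔ (S ∧ V) = F ↔ F = T
¬Q ↔ (((V ↓ M) ∧ D) ↔ (S ∧ V)) = F ↔ T = F
So Statement 3 is false.

Count: 0.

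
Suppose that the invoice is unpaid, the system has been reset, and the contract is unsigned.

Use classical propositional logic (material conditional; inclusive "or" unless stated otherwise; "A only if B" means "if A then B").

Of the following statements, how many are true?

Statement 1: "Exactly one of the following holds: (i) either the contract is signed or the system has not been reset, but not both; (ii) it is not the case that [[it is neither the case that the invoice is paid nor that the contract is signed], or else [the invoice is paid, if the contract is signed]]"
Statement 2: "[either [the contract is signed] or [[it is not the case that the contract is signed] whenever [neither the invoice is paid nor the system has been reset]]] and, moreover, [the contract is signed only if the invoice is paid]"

1

Let R = "the contract is signed" (False), Q = "the system has been reset" (True), P = "the invoice is paid" (False).

Statement 1: In symbols: (R xor not Q) xor not ((P nor R) or (R -> P))

not Q = not True = False
R xor not Q = False xor False = False
P nor R = False nor False = True
R -> P = False -> False = True
(P nor R) or (R -> P) = True or True = True
not ((P nor R) or (R -> P)) = not True = False
(R xor not Q) xor not ((P nor R) or (R -> P)) = False xor False = False
Thus Statement 1 is false.

Statement 2: In symbols: (R or ((P nor Q) -> not R)) and (R -> P)

P nor Q = False nor True = False
not R = not False = True
(P nor Q) -> not R = False -> True = True
R or ((P nor Q) -> not R) = False or True = True
R -> P = False -> False = True
(R or ((P nor Q) -> not R)) and (R -> P) = True and True = True
Thus Statement 2 is true.

1 of the 2 statements is true.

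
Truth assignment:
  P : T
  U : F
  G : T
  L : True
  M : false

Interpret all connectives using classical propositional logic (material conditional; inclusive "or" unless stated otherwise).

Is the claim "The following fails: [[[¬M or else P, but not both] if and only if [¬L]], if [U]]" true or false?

In symbols: ~(U -> ((~M xor P) <-> ~L))

~M = ~F = T
~M xor P = T xor T = F
~L = ~T = F
(~M xor P) <-> ~L = F <-> F = T
U -> ((~M xor P) <-> ~L) = F -> T = T
~(U -> ((~M xor P) <-> ~L)) = ~T = F

False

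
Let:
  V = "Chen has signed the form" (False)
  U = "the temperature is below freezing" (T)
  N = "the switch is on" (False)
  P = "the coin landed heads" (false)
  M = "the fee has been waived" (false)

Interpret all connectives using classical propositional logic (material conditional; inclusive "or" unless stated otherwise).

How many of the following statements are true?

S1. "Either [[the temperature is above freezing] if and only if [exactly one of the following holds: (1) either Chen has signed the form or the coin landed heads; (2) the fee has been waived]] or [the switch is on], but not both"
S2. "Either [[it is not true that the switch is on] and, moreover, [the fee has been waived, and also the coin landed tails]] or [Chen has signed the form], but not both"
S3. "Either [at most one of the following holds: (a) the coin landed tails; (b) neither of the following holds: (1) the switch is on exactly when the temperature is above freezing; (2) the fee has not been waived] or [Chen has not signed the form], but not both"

S1: Parsed as (¬U ↔ ((V ∨ P) ⊕ M)) ⊕ N

¬U = ¬T = F
V ∨ P = F ∨ F = F
(V ∨ P) ⊕ M = F ⊕ F = F
¬U ↔ ((V ∨ P) ⊕ M) = F ↔ F = T
(¬U ↔ ((V ∨ P) ⊕ M)) ⊕ N = T ⊕ F = T
Hence S1 is true.

S2: Parsed as (¬N ∧ (M ∧ ¬P)) ⊕ V

¬N = ¬F = T
¬P = ¬F = T
M ∧ ¬P = F ∧ T = F
¬N ∧ (M ∧ ¬P) = T ∧ F = F
(¬N ∧ (M ∧ ¬P)) ⊕ V = F ⊕ F = F
Hence S2 is false.

S3: In symbols: (¬P ↑ ((N ↔ ¬U) ↓ ¬M)) ⊕ ¬V

¬P = ¬F = T
¬U = ¬T = F
N ↔ ¬U = F ↔ F = T
¬M = ¬F = T
(N ↔ ¬U) ↓ ¬M = T ↓ T = F
¬P ↑ ((N ↔ ¬U) ↓ ¬M) = T ↑ F = T
¬V = ¬F = T
(¬P ↑ ((N ↔ ¬U) ↓ ¬M)) ⊕ ¬V = T ⊕ T = F
So S3 is false.

True statements: 1 (S1).

1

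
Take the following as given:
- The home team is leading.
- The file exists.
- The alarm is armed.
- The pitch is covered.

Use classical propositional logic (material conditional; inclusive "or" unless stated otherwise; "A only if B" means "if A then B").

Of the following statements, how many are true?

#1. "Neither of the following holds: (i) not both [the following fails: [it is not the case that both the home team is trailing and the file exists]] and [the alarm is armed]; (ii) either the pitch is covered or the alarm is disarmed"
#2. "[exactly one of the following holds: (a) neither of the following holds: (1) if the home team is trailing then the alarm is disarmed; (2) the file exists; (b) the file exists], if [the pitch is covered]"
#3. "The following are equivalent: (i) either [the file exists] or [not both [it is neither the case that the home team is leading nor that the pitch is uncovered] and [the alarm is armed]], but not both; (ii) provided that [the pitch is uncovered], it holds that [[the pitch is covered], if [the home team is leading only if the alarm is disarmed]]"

1

Let P = "the home team is leading" (T), Q = "the file exists" (T), R = "the alarm is armed" (T), S = "the pitch is covered" (T).

#1: In symbols: (¬(¬P ↑ Q) ↑ R) ↓ (S ∨ ¬R)

¬P = ¬T = F
¬P ↑ Q = F ↑ T = T
¬(¬P ↑ Q) = ¬T = F
¬(¬P ↑ Q) ↑ R = F ↑ T = T
¬R = ¬T = F
S ∨ ¬R = T ∨ F = T
(¬(¬P ↑ Q) ↑ R) ↓ (S ∨ ¬R) = T ↓ T = F
So #1 is false.

#2: Parsed as S → (((¬P → ¬R) ↓ Q) ⊕ Q)

¬P = ¬T = F
¬R = ¬T = F
¬P → ¬R = F → F = T
(¬P → ¬R) ↓ Q = T ↓ T = F
((¬P → ¬R) ↓ Q) ⊕ Q = F ⊕ T = T
S → (((¬P → ¬R) ↓ Q) ⊕ Q) = T → T = T
Hence #2 is true.

#3: Formalization: (Q ⊕ ((P ↓ ¬S) ↑ R)) ↔ (¬S → ((P → ¬R) → S))

¬S = ¬T = F
P ↓ ¬S = T ↓ F = F
(P ↓ ¬S) ↑ R = F ↑ T = T
Q ⊕ ((P ↓ ¬S) ↑ R) = T ⊕ T = F
¬S = ¬T = F
¬R = ¬T = F
P → ¬R = T → F = F
(P → ¬R) → S = F → T = T
¬S → ((P → ¬R) → S) = F → T = T
(Q ⊕ ((P ↓ ¬S) ↑ R)) ↔ (¬S → ((P → ¬R) → S)) = F ↔ T = F
So #3 is false.

Count: 1.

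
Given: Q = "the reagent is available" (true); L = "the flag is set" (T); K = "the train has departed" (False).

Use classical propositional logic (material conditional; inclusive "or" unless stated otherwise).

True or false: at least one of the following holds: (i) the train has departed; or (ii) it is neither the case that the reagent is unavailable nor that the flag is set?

Formalization: K | (~Q nor L)

~Q = ~T = F
~Q nor L = F nor T = F
K | (~Q nor L) = F | F = F

false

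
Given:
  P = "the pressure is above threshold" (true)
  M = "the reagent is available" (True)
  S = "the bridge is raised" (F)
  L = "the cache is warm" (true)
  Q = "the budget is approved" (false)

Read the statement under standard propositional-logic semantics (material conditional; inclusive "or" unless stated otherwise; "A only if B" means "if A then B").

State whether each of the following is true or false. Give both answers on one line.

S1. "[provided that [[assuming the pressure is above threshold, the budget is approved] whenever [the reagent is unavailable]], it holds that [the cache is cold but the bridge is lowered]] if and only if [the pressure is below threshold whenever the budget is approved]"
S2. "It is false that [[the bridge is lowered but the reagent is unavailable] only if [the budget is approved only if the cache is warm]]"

S1: In symbols: ((~M -> (P -> Q)) -> (~L & ~S)) <-> (Q -> ~P)

~M = ~T = F
P -> Q = T -> F = F
~M -> (P -> Q) = F -> F = T
~L = ~T = F
~S = ~F = T
~L & ~S = F & T = F
(~M -> (P -> Q)) -> (~L & ~S) = T -> F = F
~P = ~T = F
Q -> ~P = F -> F = T
((~M -> (P -> Q)) -> (~L & ~S)) <-> (Q -> ~P) = F <-> T = F
Thus S1 is false.

S2: Formalization: ~((~S & ~M) -> (Q -> L))

~S = ~F = T
~M = ~T = F
~S & ~M = T & F = F
Q -> L = F -> T = T
(~S & ~M) -> (Q -> L) = F -> T = T
~((~S & ~M) -> (Q -> L)) = ~T = F
Hence S2 is false.

S1 F, S2 F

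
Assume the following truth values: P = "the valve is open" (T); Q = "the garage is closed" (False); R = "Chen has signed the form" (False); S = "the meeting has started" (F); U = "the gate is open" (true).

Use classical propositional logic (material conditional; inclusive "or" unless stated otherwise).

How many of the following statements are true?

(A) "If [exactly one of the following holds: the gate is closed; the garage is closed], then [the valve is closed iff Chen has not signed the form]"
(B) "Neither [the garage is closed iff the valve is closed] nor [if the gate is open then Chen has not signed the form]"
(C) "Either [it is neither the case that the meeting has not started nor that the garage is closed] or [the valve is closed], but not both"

(A): This is (~U xor Q) -> (~P <-> ~R).

~U = ~T = F
~U xor Q = F xor F = F
~P = ~T = F
~R = ~F = T
~P <-> ~R = F <-> T = F
(~U xor Q) -> (~P <-> ~R) = F -> F = T
Hence (A) is true.

(B): In symbols: (Q <-> ~P) nor (U -> ~R)

~P = ~T = F
Q <-> ~P = F <-> F = T
~R = ~F = T
U -> ~R = T -> T = T
(Q <-> ~P) nor (U -> ~R) = T nor T = F
So (B) is false.

(C): Parsed as (~S nor Q) xor ~P

~S = ~F = T
~S nor Q = T nor F = F
~P = ~T = F
(~S nor Q) xor ~P = F xor F = F
Hence (C) is false.

True statements: 1 ((A)).

1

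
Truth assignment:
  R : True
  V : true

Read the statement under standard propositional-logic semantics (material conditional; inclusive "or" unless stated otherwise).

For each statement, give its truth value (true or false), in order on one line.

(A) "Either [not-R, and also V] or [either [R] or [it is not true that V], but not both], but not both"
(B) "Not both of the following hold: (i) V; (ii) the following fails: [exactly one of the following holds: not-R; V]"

(A): Parsed as (~R & V) xor (R xor ~V)

~R = ~T = F
~R & V = F & T = F
~V = ~T = F
R xor ~V = T xor F = T
(~R & V) xor (R xor ~V) = F xor T = T
Thus (A) is true.

(B): Parsed as V nand ~(~R xor V)

~R = ~T = F
~R xor V = F xor T = T
~(~R xor V) = ~T = F
V nand ~(~R xor V) = T nand F = T
So (B) is true.

(A) True, (B) True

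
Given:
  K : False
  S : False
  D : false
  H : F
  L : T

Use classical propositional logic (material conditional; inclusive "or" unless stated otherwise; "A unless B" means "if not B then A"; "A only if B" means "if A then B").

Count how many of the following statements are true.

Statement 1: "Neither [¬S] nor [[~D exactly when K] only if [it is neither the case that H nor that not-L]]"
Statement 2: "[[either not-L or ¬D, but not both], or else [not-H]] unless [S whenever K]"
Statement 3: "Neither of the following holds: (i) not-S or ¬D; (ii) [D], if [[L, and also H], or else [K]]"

1

Statement 1: Parsed as not S nor ((not D iff K) -> (H nor not L))

not S = not False = True
not D = not False = True
not D iff K = True iff False = False
not L = not True = False
H nor not L = False nor False = True
(not D iff K) -> (H nor not L) = False -> True = True
not S nor ((not D iff K) -> (H nor not L)) = True nor True = False
Thus Statement 1 is false.

Statement 2: This is ((not L xor not D) or not H) or (K -> S).

not L = not True = False
not D = not False = True
not L xor not D = False xor True = True
not H = not False = True
(not L xor not D) or not H = True or True = True
K -> S = False -> False = True
((not L xor not D) or not H) or (K -> S) = True or True = True
Hence Statement 2 is true.

Statement 3: This is (not S or not D) nor (((L and H) or K) -> D).

not S = not False = True
not D = not False = True
not S or not D = True or True = True
L and H = True and False = False
(L and H) or K = False or False = False
((L and H) or K) -> D = False -> False = True
(not S or not D) nor (((L and H) or K) -> D) = True nor True = False
Thus Statement 3 is false.

Count: 1.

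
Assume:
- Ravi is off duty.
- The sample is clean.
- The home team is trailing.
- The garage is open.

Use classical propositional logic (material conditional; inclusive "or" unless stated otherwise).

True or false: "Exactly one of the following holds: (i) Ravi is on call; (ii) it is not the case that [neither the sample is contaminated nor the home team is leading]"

Let P = "Ravi is on call" (F), Q = "the sample is contaminated" (F), R = "the home team is leading" (F).
In symbols: P ⊕ ¬(Q ↓ R)

Q ↓ R = F ↓ F = T
¬(Q ↓ R) = ¬T = F
P ⊕ ¬(Q ↓ R) = F ⊕ F = F

false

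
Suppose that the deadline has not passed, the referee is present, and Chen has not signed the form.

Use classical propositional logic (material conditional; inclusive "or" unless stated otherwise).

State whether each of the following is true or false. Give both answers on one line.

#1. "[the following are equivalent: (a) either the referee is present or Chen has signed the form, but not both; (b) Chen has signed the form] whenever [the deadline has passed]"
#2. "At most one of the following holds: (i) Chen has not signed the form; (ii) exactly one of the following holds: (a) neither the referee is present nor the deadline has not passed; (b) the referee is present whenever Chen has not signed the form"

Let L = "the deadline has passed" (F), V = "the referee is present" (T), N = "Chen has signed the form" (F).

#1: Formalization: L → ((V ⊕ N) ↔ N)

V ⊕ N = T ⊕ F = T
(V ⊕ N) ↔ N = T ↔ F = F
L → ((V ⊕ N) ↔ N) = F → F = T
Hence #1 is true.

#2: In symbols: ¬N ↑ ((V ↓ ¬L) ⊕ (¬N → V))

¬N = ¬F = T
¬L = ¬F = T
V ↓ ¬L = T ↓ T = F
¬N = ¬F = T
¬N → V = T → T = T
(V ↓ ¬L) ⊕ (¬N → V) = F ⊕ T = T
¬N ↑ ((V ↓ ¬L) ⊕ (¬N → V)) = T ↑ T = F
So #2 is false.

#1 true / #2 false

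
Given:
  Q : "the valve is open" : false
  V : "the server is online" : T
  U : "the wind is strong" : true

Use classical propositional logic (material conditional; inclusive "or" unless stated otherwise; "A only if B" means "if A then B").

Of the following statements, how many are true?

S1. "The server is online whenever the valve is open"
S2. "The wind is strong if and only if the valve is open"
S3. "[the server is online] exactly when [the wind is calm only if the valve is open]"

2

S1: Formalization: Q -> V

Q -> V = False -> True = True
Thus S1 is true.

S2: In symbols: U iff Q

U iff Q = True iff False = False
Thus S2 is false.

S3: This is V iff (not U -> Q).

not U = not True = False
not U -> Q = False -> False = True
V iff (not U -> Q) = True iff True = True
Thus S3 is true.

True statements: 2.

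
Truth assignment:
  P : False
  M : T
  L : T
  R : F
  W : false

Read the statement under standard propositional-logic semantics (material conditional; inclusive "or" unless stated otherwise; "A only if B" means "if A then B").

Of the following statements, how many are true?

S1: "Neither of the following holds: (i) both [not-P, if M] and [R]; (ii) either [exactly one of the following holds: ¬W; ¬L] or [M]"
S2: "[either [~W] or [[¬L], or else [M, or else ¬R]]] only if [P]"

0

S1: Parsed as ((M → ¬P) ∧ R) ↓ ((¬W ⊕ ¬L) ∨ M)

¬P = ¬F = T
M → ¬P = T → T = T
(M → ¬P) ∧ R = T ∧ F = F
¬W = ¬F = T
¬L = ¬T = F
¬W ⊕ ¬L = T ⊕ F = T
(¬W ⊕ ¬L) ∨ M = T ∨ T = T
((M → ¬P) ∧ R) ↓ ((¬W ⊕ ¬L) ∨ M) = F ↓ T = F
Hence S1 is false.

S2: This is (¬W ∨ (¬L ∨ (M ∨ ¬R))) → P.

¬W = ¬F = T
¬L = ¬T = F
¬R = ¬F = T
M ∨ ¬R = T ∨ T = T
¬L ∨ (M ∨ ¬R) = F ∨ T = T
¬W ∨ (¬L ∨ (M ∨ ¬R)) = T ∨ T = T
(¬W ∨ (¬L ∨ (M ∨ ¬R))) → P = T → F = F
So S2 is false.

0 of the 2 statements are true (none).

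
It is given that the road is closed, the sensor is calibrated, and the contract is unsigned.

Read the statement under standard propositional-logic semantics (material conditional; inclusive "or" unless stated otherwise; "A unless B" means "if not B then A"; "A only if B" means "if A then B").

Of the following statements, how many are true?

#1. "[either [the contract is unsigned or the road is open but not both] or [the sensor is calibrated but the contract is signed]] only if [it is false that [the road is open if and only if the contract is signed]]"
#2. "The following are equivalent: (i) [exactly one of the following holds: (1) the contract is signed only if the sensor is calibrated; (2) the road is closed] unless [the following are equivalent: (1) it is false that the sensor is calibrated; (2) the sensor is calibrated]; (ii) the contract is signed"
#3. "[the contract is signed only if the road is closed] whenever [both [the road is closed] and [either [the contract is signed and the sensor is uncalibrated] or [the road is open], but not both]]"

2

Let R = "the contract is signed" (F), P = "the road is closed" (T), Q = "the sensor is calibrated" (T).

#1: Formalization: ((~R xor ~P) | (Q & R)) -> ~(~P <-> R)

~R = ~F = T
~P = ~T = F
~R xor ~P = T xor F = T
Q & R = T & F = F
(~R xor ~P) | (Q & R) = T | F = T
~P = ~T = F
~P <-> R = F <-> F = T
~(~P <-> R) = ~T = F
((~R xor ~P) | (Q & R)) -> ~(~P <-> R) = T -> F = F
So #1 is false.

#2: Parsed as (((R -> Q) xor P) | (~Q <-> Q)) <-> R

R -> Q = F -> T = T
(R -> Q) xor P = T xor T = F
~Q = ~T = F
~Q <-> Q = F <-> T = F
((R -> Q) xor P) | (~Q <-> Q) = F | F = F
(((R -> Q) xor P) | (~Q <-> Q)) <-> R = F <-> F = T
Thus #2 is true.

#3: Formalization: (P & ((R & ~Q) xor ~P)) -> (R -> P)

~Q = ~T = F
R & ~Q = F & F = F
~P = ~T = F
(R & ~Q) xor ~P = F xor F = F
P & ((R & ~Q) xor ~P) = T & F = F
R -> P = F -> T = T
(P & ((R & ~Q) xor ~P)) -> (R -> P) = F -> T = T
So #3 is true.

True statements: 2.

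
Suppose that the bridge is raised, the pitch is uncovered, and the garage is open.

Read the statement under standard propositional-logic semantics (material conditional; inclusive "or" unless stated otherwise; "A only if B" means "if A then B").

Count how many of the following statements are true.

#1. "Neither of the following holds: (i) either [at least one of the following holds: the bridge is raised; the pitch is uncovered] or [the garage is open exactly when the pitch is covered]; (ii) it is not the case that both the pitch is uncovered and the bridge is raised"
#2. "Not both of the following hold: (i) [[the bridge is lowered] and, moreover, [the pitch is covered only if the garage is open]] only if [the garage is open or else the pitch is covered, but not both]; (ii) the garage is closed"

Let P = "the bridge is raised" (T), Q = "the pitch is covered" (F), R = "the garage is closed" (F).

#1: In symbols: ((P | ~Q) | (~R <-> Q)) nor (~Q nand P)

~Q = ~F = T
P | ~Q = T | T = T
~R = ~F = T
~R <-> Q = T <-> F = F
(P | ~Q) | (~R <-> Q) = T | F = T
~Q = ~F = T
~Q nand P = T nand T = F
((P | ~Q) | (~R <-> Q)) nor (~Q nand P) = T nor F = F
Hence #1 is false.

#2: Formalization: ((~P & (Q -> ~R)) -> (~R xor Q)) nand R

~P = ~T = F
~R = ~F = T
Q -> ~R = F -> T = T
~P & (Q -> ~R) = F & T = F
~R = ~F = T
~R xor Q = T xor F = T
(~P & (Q -> ~R)) -> (~R xor Q) = F -> T = T
((~P & (Q -> ~R)) -> (~R xor Q)) nand R = T nand F = T
Hence #2 is true.

True statements: 1.

1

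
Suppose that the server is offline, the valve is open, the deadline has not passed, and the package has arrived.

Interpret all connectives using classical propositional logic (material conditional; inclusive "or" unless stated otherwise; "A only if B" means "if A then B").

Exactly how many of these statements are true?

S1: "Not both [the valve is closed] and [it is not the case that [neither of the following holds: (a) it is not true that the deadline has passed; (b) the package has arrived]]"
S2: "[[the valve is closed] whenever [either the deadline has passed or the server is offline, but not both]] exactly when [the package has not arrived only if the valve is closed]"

1

Let Q = "the valve is open" (True), R = "the deadline has passed" (False), S = "the package has arrived" (True), P = "the server is online" (False).

S1: In symbols: not Q nand not (not R nor S)

not Q = not True = False
not R = not False = True
not R nor S = True nor True = False
not (not R nor S) = not False = True
not Q nand not (not R nor S) = False nand True = True
Hence S1 is true.

S2: Parsed as ((R xor not P) -> not Q) iff (not S -> not Q)

not P = not False = True
R xor not P = False xor True = True
not Q = not True = False
(R xor not P) -> not Q = True -> False = False
not S = not True = False
not Q = not True = False
not S -> not Q = False -> False = True
((R xor not P) -> not Q) iff (not S -> not Q) = False iff True = False
Hence S2 is false.

True statements: 1.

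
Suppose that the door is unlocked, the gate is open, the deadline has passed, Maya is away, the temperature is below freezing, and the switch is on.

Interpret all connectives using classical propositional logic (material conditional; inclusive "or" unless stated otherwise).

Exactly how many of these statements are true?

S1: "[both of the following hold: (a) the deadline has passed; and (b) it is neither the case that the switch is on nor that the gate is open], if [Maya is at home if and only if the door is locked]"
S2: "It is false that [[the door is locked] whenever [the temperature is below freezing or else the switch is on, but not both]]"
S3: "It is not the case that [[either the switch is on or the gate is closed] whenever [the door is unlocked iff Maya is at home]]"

0

Let W = "Maya is at home" (False), R = "the door is locked" (False), U = "the deadline has passed" (True), S = "the switch is on" (True), H = "the gate is open" (True), N = "the temperature is below freezing" (True).

S1: In symbols: (W iff R) -> (U and (S nor H))

W iff R = False iff False = True
S nor H = True nor True = False
U and (S nor H) = True and False = False
(W iff R) -> (U and (S nor H)) = True -> False = False
Hence S1 is false.

S2: Formalization: not ((N xor S) -> R)

N xor S = True xor True = False
(N xor S) -> R = False -> False = True
not ((N xor S) -> R) = not True = False
Hence S2 is false.

S3: Parsed as not ((not R iff W) -> (S or not H))

not R = not False = True
not R iff W = True iff False = False
not H = not True = False
S or not H = True or False = True
(not R iff W) -> (S or not H) = False -> True = True
not ((not R iff W) -> (S or not H)) = not True = False
Thus S3 is false.

True statements: 0 (none).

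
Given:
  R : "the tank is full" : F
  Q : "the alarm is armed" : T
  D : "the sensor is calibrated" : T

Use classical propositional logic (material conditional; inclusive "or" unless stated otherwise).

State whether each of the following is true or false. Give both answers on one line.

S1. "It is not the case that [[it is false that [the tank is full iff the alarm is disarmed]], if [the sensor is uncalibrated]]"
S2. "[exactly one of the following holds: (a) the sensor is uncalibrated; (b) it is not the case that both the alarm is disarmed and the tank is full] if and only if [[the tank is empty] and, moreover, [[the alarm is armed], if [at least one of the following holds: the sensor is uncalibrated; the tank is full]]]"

S1: This is not (not D -> not (R iff not Q)).

not D = not True = False
not Q = not True = False
R iff not Q = False iff False = True
not (R iff not Q) = not True = False
not D -> not (R iff not Q) = False -> False = True
not (not D -> not (R iff not Q)) = not True = False
So S1 is false.

S2: In symbols: (not D xor (not Q nand R)) iff (not R and ((not D or R) -> Q))

not D = not True = False
not Q = not True = False
not Q nand R = False nand False = True
not D xor (not Q nand R) = False xor True = True
not R = not False = True
not D = not True = False
not D or R = False or False = False
(not D or R) -> Q = False -> True = True
not R and ((not D or R) -> Q) = True and True = True
(not D xor (not Q nand R)) iff (not R and ((not D or R) -> Q)) = True iff True = True
Thus S2 is true.

S1 false; S2 true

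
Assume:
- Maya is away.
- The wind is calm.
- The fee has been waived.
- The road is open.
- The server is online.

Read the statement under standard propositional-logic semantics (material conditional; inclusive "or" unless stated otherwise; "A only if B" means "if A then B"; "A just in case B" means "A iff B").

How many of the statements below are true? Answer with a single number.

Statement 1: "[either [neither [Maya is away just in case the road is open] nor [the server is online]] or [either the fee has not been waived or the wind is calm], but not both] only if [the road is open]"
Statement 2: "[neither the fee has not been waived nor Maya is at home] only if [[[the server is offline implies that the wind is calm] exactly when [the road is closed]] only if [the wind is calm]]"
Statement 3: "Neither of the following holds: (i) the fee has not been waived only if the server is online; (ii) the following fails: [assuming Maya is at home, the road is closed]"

2

Let P = "Maya is at home" (False), S = "the road is closed" (False), U = "the server is online" (True), R = "the fee has been waived" (True), Q = "the wind is strong" (False).

Statement 1: In symbols: (((not P iff not S) nor U) xor (not R or not Q)) -> not S

not P = not False = True
not S = not False = True
not P iff not S = True iff True = True
(not P iff not S) nor U = True nor True = False
not R = not True = False
not Q = not False = True
not R or not Q = False or True = True
((not P iff not S) nor U) xor (not R or not Q) = False xor True = True
not S = not False = True
(((not P iff not S) nor U) xor (not R or not Q)) -> not S = True -> True = True
Thus Statement 1 is true.

Statement 2: This is (not R nor P) -> (((not U -> not Q) iff S) -> not Q).

not R = not True = False
not R nor P = False nor False = True
not U = not True = False
not Q = not False = True
not U -> not Q = False -> True = True
(not U -> not Q) iff S = True iff False = False
not Q = not False = True
((not U -> not Q) iff S) -> not Q = False -> True = True
(not R nor P) -> (((not U -> not Q) iff S) -> not Q) = True -> True = True
Thus Statement 2 is true.

Statement 3: In symbols: (not R -> U) nor not (P -> S)

not R = not True = False
not R -> U = False -> True = True
P -> S = False -> False = True
not (P -> S) = not True = False
(not R -> U) nor not (P -> S) = True nor False = False
Thus Statement 3 is false.

Count: 2.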